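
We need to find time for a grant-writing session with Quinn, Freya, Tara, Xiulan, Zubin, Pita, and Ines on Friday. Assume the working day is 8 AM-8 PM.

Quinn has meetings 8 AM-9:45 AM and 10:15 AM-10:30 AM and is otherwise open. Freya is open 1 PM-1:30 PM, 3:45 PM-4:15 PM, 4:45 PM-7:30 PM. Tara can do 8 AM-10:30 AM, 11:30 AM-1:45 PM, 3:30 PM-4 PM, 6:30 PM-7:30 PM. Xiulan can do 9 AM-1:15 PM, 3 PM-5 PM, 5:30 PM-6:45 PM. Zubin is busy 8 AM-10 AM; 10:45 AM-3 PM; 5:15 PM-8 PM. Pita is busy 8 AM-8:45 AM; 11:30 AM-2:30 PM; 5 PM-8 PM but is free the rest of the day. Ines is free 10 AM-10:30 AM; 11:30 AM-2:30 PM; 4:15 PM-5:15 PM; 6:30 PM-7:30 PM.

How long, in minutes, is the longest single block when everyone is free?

0

Quinn free: 09:45-10:15, 10:30-20:00 (invert busy blocks within the working day).
Freya free: 13:00-13:30, 15:45-16:15, 16:45-19:30.
Tara free: 08:00-10:30, 11:30-13:45, 15:30-16:00, 18:30-19:30.
Xiulan free: 09:00-13:15, 15:00-17:00, 17:30-18:45.
Zubin free: 10:00-10:45, 15:00-17:15 (invert busy blocks within the working day).
Pita free: 08:45-11:30, 14:30-17:00 (invert busy blocks within the working day).
Ines free: 10:00-10:30, 11:30-14:30, 16:15-17:15, 18:30-19:30.
Quinn ∩ Freya: 13:00-13:30, 15:45-16:15, 16:45-19:30.
Quinn ∩ Freya ∩ Tara: 13:00-13:30, 15:45-16:00, 18:30-19:30.
Quinn ∩ Freya ∩ Tara ∩ Xiulan: 13:00-13:15, 15:45-16:00, 18:30-18:45.
Quinn ∩ Freya ∩ Tara ∩ Xiulan ∩ Zubin: 15:45-16:00.
Quinn ∩ Freya ∩ Tara ∩ Xiulan ∩ Zubin ∩ Pita: 15:45-16:00.
Quinn ∩ Freya ∩ Tara ∩ Xiulan ∩ Zubin ∩ Pita ∩ Ines: ∅.
There is no time when everyone is free.
No common window exists, so the longest block is 0 minutes.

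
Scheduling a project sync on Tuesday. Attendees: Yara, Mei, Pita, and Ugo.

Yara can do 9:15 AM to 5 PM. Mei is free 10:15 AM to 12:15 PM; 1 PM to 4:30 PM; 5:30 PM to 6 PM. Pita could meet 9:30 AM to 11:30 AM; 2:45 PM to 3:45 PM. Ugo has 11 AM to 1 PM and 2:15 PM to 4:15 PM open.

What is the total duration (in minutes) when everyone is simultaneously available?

90

Yara ∩ Mei: 10:15-12:15, 13:00-16:30.
Yara ∩ Mei ∩ Pita: 10:15-11:30, 14:45-15:45.
Yara ∩ Mei ∩ Pita ∩ Ugo: 11:00-11:30, 14:45-15:45.
Summing the common windows: 30 + 60 = 90 minutes.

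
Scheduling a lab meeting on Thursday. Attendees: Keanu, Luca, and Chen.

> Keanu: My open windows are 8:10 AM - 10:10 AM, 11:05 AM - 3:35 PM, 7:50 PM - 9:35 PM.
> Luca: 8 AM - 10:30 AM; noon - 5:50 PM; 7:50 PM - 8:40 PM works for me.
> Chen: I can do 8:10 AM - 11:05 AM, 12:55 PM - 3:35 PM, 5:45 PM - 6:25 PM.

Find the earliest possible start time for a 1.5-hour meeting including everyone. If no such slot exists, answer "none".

08:10

Keanu ∩ Luca: 08:10-10:10, 12:00-15:35, 19:50-20:40.
Keanu ∩ Luca ∩ Chen: 08:10-10:10, 12:55-15:35.
So the common availability across everyone is 08:10-10:10, 12:55-15:35.
The first common window of at least 90 minutes is 08:10-10:10, so the earliest start is 08:10.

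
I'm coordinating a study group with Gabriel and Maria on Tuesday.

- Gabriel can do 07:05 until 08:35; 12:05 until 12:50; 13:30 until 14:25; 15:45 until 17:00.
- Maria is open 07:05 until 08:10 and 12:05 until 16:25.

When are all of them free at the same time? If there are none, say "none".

07:05-08:10, 12:05-12:50, 13:30-14:25, 15:45-16:25

Gabriel ∩ Maria: 07:05-08:10, 12:05-12:50, 13:30-14:25, 15:45-16:25.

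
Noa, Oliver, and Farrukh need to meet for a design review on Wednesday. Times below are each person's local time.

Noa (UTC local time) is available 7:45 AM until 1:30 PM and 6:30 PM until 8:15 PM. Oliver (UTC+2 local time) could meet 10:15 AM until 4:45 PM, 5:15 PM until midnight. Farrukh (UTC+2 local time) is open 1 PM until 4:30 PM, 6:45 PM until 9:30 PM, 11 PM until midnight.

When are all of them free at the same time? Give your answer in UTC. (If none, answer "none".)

Noa in UTC: 07:45-13:30, 18:30-20:15.
Oliver in UTC: 08:15-14:45, 15:15-22:00 (subtract 2h to convert from UTC+2).
Farrukh in UTC: 11:00-14:30, 16:45-19:30, 21:00-22:00 (subtract 2h to convert from UTC+2).
Noa ∩ Oliver: 08:15-13:30, 18:30-20:15.
Noa ∩ Oliver ∩ Farrukh: 11:00-13:30, 18:30-19:30.
Those are the intersection windows.

11:00-13:30, 18:30-19:30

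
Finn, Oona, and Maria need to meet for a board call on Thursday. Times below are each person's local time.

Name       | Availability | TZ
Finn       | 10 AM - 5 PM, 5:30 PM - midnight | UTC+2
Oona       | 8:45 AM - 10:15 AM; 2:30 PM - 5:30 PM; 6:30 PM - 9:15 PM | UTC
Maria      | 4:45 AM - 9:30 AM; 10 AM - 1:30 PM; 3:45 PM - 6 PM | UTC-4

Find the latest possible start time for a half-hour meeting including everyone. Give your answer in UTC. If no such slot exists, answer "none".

Finn in UTC: 08:00-15:00, 15:30-22:00 (subtract 2h to convert from UTC+2).
Oona in UTC: 08:45-10:15, 14:30-17:30, 18:30-21:15.
Maria in UTC: 08:45-13:30, 14:00-17:30, 19:45-22:00 (add 4h to convert from UTC-4).
Finn ∩ Oona: 08:45-10:15, 14:30-15:00, 15:30-17:30, 18:30-21:15.
Finn ∩ Oona ∩ Maria: 08:45-10:15, 14:30-15:00, 15:30-17:30, 19:45-21:15.
The last common window of at least 30 minutes is 19:45-21:15; a 30-minute meeting can start as late as 20:45 and still end by 21:15.

20:45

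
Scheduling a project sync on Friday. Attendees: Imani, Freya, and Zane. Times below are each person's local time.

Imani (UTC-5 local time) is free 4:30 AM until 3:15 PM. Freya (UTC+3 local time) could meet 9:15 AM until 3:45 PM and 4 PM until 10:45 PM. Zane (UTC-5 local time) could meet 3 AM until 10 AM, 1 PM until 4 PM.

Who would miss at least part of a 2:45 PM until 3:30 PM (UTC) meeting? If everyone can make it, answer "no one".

Zane

Imani in UTC: 09:30-20:15 (add 5h to convert from UTC-5).
Freya in UTC: 06:15-12:45, 13:00-19:45 (subtract 3h to convert from UTC+3).
Zane in UTC: 08:00-15:00, 18:00-21:00 (add 5h to convert from UTC-5).
Imani: free for 14:45-15:30. Freya: free for 14:45-15:30. Zane: not fully free for 14:45-15:30.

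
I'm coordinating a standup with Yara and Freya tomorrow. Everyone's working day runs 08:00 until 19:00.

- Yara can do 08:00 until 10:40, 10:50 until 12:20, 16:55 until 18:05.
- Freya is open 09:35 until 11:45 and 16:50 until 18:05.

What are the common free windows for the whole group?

Yara ∩ Freya: 09:35-10:40, 10:50-11:45, 16:55-18:05.

09:35-10:40, 10:50-11:45, 16:55-18:05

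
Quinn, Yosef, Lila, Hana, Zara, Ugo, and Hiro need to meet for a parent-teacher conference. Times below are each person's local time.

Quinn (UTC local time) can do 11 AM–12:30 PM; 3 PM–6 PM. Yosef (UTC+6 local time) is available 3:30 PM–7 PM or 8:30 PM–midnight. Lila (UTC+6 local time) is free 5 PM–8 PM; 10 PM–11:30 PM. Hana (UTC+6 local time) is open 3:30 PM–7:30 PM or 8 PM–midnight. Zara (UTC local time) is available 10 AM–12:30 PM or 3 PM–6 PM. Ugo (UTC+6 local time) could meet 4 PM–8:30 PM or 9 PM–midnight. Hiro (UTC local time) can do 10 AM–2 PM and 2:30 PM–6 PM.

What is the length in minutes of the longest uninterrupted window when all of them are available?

Quinn in UTC: 11:00-12:30, 15:00-18:00.
Yosef in UTC: 09:30-13:00, 14:30-18:00 (subtract 6h to convert from UTC+6).
Lila in UTC: 11:00-14:00, 16:00-17:30 (subtract 6h to convert from UTC+6).
Hana in UTC: 09:30-13:30, 14:00-18:00 (subtract 6h to convert from UTC+6).
Zara in UTC: 10:00-12:30, 15:00-18:00.
Ugo in UTC: 10:00-14:30, 15:00-18:00 (subtract 6h to convert from UTC+6).
Hiro in UTC: 10:00-14:00, 14:30-18:00.
Quinn ∩ Yosef: 11:00-12:30, 15:00-18:00.
Quinn ∩ Yosef ∩ Lila: 11:00-12:30, 16:00-17:30.
Quinn ∩ Yosef ∩ Lila ∩ Hana: 11:00-12:30, 16:00-17:30.
Quinn ∩ Yosef ∩ Lila ∩ Hana ∩ Zara: 11:00-12:30, 16:00-17:30.
Quinn ∩ Yosef ∩ Lila ∩ Hana ∩ Zara ∩ Ugo: 11:00-12:30, 16:00-17:30.
Quinn ∩ Yosef ∩ Lila ∩ Hana ∩ Zara ∩ Ugo ∩ Hiro: 11:00-12:30, 16:00-17:30.
The longest is 11:00-12:30 at 90 minutes.

90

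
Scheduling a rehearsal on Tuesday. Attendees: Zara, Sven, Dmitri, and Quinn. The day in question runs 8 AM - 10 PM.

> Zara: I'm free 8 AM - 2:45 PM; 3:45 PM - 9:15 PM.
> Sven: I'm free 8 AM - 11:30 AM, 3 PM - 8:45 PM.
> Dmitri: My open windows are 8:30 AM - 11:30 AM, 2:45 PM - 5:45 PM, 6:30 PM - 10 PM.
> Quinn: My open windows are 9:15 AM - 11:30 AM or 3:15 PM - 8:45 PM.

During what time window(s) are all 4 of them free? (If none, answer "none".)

09:15-11:30, 15:45-17:45, 18:30-20:45

Zara ∩ Sven: 08:00-11:30, 15:45-20:45.
Zara ∩ Sven ∩ Dmitri: 08:30-11:30, 15:45-17:45, 18:30-20:45.
Zara ∩ Sven ∩ Dmitri ∩ Quinn: 09:15-11:30, 15:45-17:45, 18:30-20:45.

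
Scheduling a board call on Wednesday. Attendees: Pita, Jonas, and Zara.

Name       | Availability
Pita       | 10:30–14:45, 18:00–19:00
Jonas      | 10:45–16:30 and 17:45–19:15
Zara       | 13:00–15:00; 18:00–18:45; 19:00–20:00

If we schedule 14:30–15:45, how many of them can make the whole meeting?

1

Jonas can make the full 14:30-15:45 slot — that's 1.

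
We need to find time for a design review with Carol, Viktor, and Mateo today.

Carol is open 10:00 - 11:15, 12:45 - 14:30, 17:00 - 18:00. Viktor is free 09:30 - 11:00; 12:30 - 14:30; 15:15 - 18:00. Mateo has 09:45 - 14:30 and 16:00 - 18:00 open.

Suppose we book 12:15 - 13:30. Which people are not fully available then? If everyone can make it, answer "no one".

Carol, Viktor

Carol: not fully free for 12:15-13:30. Viktor: not fully free for 12:15-13:30. Mateo: free for 12:15-13:30.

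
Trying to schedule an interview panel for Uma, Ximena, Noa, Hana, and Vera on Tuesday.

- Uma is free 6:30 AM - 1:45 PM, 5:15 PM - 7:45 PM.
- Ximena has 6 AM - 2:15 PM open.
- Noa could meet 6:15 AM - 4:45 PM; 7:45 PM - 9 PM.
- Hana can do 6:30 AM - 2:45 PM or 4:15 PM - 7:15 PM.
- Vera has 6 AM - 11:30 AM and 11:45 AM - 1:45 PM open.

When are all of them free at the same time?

06:30-11:30, 11:45-13:45

Uma ∩ Ximena: 06:30-13:45.
Uma ∩ Ximena ∩ Noa: 06:30-13:45.
Uma ∩ Ximena ∩ Noa ∩ Hana: 06:30-13:45.
Uma ∩ Ximena ∩ Noa ∩ Hana ∩ Vera: 06:30-11:30, 11:45-13:45.
Those are the intersection windows.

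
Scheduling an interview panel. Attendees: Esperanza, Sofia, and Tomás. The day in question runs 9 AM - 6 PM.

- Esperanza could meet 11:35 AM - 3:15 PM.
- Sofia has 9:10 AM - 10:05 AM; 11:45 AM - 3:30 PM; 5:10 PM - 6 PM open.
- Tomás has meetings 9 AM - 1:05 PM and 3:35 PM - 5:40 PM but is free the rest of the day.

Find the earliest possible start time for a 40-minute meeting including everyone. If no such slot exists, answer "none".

Esperanza free: 11:35-15:15.
Sofia free: 09:10-10:05, 11:45-15:30, 17:10-18:00.
Tomás free: 13:05-15:35, 17:40-18:00 (invert busy blocks within the working day).
Esperanza ∩ Sofia: 11:45-15:15.
Esperanza ∩ Sofia ∩ Tomás: 13:05-15:15.
Those are the intersection windows.
The first common window of at least 40 minutes is 13:05-15:15, so the earliest start is 13:05.

13:05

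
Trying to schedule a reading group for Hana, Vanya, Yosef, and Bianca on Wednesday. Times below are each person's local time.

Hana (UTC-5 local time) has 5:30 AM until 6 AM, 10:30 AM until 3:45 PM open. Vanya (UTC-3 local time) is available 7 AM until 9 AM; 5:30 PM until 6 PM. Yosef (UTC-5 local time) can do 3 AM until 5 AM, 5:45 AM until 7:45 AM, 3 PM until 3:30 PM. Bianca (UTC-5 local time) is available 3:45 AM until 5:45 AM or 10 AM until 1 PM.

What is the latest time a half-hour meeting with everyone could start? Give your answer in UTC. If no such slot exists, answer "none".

none

Hana in UTC: 10:30-11:00, 15:30-20:45 (add 5h to convert from UTC-5).
Vanya in UTC: 10:00-12:00, 20:30-21:00 (add 3h to convert from UTC-3).
Yosef in UTC: 08:00-10:00, 10:45-12:45, 20:00-20:30 (add 5h to convert from UTC-5).
Bianca in UTC: 08:45-10:45, 15:00-18:00 (add 5h to convert from UTC-5).
Hana ∩ Vanya: 10:30-11:00, 20:30-20:45.
Hana ∩ Vanya ∩ Yosef: 10:45-11:00.
Hana ∩ Vanya ∩ Yosef ∩ Bianca: ∅.
There is no time when everyone is free.
No common window is at least 30 minutes long.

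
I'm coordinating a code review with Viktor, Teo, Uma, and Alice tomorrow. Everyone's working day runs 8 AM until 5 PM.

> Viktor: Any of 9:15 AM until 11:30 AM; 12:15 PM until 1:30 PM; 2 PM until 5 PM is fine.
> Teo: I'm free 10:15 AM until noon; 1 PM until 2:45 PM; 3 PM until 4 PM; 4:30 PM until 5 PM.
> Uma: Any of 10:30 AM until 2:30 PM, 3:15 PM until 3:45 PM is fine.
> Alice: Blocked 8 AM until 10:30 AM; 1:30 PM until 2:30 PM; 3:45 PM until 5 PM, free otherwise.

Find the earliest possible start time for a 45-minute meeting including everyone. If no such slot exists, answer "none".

Viktor free: 09:15-11:30, 12:15-13:30, 14:00-17:00.
Teo free: 10:15-12:00, 13:00-14:45, 15:00-16:00, 16:30-17:00.
Uma free: 10:30-14:30, 15:15-15:45.
Alice free: 10:30-13:30, 14:30-15:45 (invert busy blocks within the working day).
Viktor ∩ Teo: 10:15-11:30, 13:00-13:30, 14:00-14:45, 15:00-16:00, 16:30-17:00.
Viktor ∩ Teo ∩ Uma: 10:30-11:30, 13:00-13:30, 14:00-14:30, 15:15-15:45.
Viktor ∩ Teo ∩ Uma ∩ Alice: 10:30-11:30, 13:00-13:30, 15:15-15:45.
The first common window of at least 45 minutes is 10:30-11:30, so the earliest start is 10:30.

10:30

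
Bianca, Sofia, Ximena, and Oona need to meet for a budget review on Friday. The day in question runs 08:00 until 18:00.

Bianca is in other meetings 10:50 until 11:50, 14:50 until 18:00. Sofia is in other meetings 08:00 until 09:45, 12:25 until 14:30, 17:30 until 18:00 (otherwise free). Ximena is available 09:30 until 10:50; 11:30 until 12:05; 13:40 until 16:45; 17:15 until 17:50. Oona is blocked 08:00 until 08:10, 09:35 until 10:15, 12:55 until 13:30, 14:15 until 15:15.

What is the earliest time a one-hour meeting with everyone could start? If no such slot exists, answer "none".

none

Bianca free: 08:00-10:50, 11:50-14:50 (invert busy blocks within the working day).
Sofia free: 09:45-12:25, 14:30-17:30 (invert busy blocks within the working day).
Ximena free: 09:30-10:50, 11:30-12:05, 13:40-16:45, 17:15-17:50.
Oona free: 08:10-09:35, 10:15-12:55, 13:30-14:15, 15:15-18:00 (invert busy blocks within the working day).
Bianca ∩ Sofia: 09:45-10:50, 11:50-12:25, 14:30-14:50.
Bianca ∩ Sofia ∩ Ximena: 09:45-10:50, 11:50-12:05, 14:30-14:50.
Bianca ∩ Sofia ∩ Ximena ∩ Oona: 10:15-10:50, 11:50-12:05.
Those are the intersection windows.
No common window is at least 60 minutes long.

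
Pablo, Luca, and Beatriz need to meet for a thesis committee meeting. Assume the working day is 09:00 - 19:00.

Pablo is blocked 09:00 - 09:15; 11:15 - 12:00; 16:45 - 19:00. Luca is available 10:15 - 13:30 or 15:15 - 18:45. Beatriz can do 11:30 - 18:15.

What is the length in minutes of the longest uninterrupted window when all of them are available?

90

Pablo free: 09:15-11:15, 12:00-16:45 (invert busy blocks within the working day).
Luca free: 10:15-13:30, 15:15-18:45.
Beatriz free: 11:30-18:15.
Pablo ∩ Luca: 10:15-11:15, 12:00-13:30, 15:15-16:45.
Pablo ∩ Luca ∩ Beatriz: 12:00-13:30, 15:15-16:45.
Those are the intersection windows.
The longest is 12:00-13:30 at 90 minutes.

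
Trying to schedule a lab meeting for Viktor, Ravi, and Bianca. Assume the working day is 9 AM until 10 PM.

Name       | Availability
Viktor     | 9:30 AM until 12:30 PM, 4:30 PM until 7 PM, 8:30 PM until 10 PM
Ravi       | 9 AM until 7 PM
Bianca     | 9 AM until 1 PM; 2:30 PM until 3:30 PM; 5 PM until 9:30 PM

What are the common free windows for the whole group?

09:30-12:30, 17:00-19:00

Viktor ∩ Ravi: 09:30-12:30, 16:30-19:00.
Viktor ∩ Ravi ∩ Bianca: 09:30-12:30, 17:00-19:00.
Those are the intersection windows.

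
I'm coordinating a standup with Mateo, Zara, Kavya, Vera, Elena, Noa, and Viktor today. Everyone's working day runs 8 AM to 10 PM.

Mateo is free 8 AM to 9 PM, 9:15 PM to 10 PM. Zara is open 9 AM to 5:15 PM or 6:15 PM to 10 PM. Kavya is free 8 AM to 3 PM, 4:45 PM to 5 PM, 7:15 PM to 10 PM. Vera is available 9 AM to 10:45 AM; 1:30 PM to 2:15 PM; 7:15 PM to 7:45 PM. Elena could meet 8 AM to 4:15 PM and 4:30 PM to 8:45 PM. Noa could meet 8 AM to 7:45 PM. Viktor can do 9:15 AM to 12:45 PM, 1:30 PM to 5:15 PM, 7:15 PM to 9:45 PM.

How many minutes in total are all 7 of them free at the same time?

Mateo ∩ Zara: 09:00-17:15, 18:15-21:00, 21:15-22:00.
Mateo ∩ Zara ∩ Kavya: 09:00-15:00, 16:45-17:00, 19:15-21:00, 21:15-22:00.
Mateo ∩ Zara ∩ Kavya ∩ Vera: 09:00-10:45, 13:30-14:15, 19:15-19:45.
Mateo ∩ Zara ∩ Kavya ∩ Vera ∩ Elena: 09:00-10:45, 13:30-14:15, 19:15-19:45.
Mateo ∩ Zara ∩ Kavya ∩ Vera ∩ Elena ∩ Noa: 09:00-10:45, 13:30-14:15, 19:15-19:45.
Mateo ∩ Zara ∩ Kavya ∩ Vera ∩ Elena ∩ Noa ∩ Viktor: 09:15-10:45, 13:30-14:15, 19:15-19:45.
Summing the common windows: 90 + 45 + 30 = 165 minutes.

165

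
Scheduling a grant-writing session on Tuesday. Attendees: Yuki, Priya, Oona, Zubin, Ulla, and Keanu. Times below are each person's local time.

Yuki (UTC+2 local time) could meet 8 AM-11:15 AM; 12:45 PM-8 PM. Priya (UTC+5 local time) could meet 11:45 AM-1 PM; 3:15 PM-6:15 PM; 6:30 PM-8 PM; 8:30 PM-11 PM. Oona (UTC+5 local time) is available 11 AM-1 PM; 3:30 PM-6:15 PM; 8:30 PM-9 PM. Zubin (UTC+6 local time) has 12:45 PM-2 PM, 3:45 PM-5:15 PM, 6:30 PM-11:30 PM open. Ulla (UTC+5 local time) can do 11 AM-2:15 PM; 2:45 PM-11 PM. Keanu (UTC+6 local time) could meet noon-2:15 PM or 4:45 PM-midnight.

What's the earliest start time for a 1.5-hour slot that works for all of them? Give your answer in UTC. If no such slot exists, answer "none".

none

Yuki in UTC: 06:00-09:15, 10:45-18:00 (subtract 2h to convert from UTC+2).
Priya in UTC: 06:45-08:00, 10:15-13:15, 13:30-15:00, 15:30-18:00 (subtract 5h to convert from UTC+5).
Oona in UTC: 06:00-08:00, 10:30-13:15, 15:30-16:00 (subtract 5h to convert from UTC+5).
Zubin in UTC: 06:45-08:00, 09:45-11:15, 12:30-17:30 (subtract 6h to convert from UTC+6).
Ulla in UTC: 06:00-09:15, 09:45-18:00 (subtract 5h to convert from UTC+5).
Keanu in UTC: 06:00-08:15, 10:45-18:00 (subtract 6h to convert from UTC+6).
Yuki ∩ Priya: 06:45-08:00, 10:45-13:15, 13:30-15:00, 15:30-18:00.
Yuki ∩ Priya ∩ Oona: 06:45-08:00, 10:45-13:15, 15:30-16:00.
Yuki ∩ Priya ∩ Oona ∩ Zubin: 06:45-08:00, 10:45-11:15, 12:30-13:15, 15:30-16:00.
Yuki ∩ Priya ∩ Oona ∩ Zubin ∩ Ulla: 06:45-08:00, 10:45-11:15, 12:30-13:15, 15:30-16:00.
Yuki ∩ Priya ∩ Oona ∩ Zubin ∩ Ulla ∩ Keanu: 06:45-08:00, 10:45-11:15, 12:30-13:15, 15:30-16:00.
No common window is at least 90 minutes long.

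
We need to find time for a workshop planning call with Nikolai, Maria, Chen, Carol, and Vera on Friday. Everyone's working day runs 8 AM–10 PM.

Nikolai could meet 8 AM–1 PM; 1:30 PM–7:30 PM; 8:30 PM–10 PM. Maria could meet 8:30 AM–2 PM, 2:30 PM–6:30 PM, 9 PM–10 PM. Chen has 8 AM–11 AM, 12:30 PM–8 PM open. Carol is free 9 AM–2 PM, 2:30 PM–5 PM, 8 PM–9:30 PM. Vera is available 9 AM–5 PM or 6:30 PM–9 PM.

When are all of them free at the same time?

09:00-11:00, 12:30-13:00, 13:30-14:00, 14:30-17:00

Nikolai ∩ Maria: 08:30-13:00, 13:30-14:00, 14:30-18:30, 21:00-22:00.
Nikolai ∩ Maria ∩ Chen: 08:30-11:00, 12:30-13:00, 13:30-14:00, 14:30-18:30.
Nikolai ∩ Maria ∩ Chen ∩ Carol: 09:00-11:00, 12:30-13:00, 13:30-14:00, 14:30-17:00.
Nikolai ∩ Maria ∩ Chen ∩ Carol ∩ Vera: 09:00-11:00, 12:30-13:00, 13:30-14:00, 14:30-17:00.
So the common availability across everyone is 09:00-11:00, 12:30-13:00, 13:30-14:00, 14:30-17:00.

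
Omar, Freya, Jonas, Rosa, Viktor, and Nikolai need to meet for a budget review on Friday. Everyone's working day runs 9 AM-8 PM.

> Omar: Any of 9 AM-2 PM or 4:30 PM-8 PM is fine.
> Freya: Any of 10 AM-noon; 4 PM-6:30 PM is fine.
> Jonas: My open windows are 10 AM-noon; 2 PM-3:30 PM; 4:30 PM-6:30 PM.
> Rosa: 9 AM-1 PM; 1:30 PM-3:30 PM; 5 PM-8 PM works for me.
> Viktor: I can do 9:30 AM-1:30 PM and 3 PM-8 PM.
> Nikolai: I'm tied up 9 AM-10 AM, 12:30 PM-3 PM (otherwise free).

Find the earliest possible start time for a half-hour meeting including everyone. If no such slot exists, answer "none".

Omar free: 09:00-14:00, 16:30-20:00.
Freya free: 10:00-12:00, 16:00-18:30.
Jonas free: 10:00-12:00, 14:00-15:30, 16:30-18:30.
Rosa free: 09:00-13:00, 13:30-15:30, 17:00-20:00.
Viktor free: 09:30-13:30, 15:00-20:00.
Nikolai free: 10:00-12:30, 15:00-20:00 (invert busy blocks within the working day).
Omar ∩ Freya: 10:00-12:00, 16:30-18:30.
Omar ∩ Freya ∩ Jonas: 10:00-12:00, 16:30-18:30.
Omar ∩ Freya ∩ Jonas ∩ Rosa: 10:00-12:00, 17:00-18:30.
Omar ∩ Freya ∩ Jonas ∩ Rosa ∩ Viktor: 10:00-12:00, 17:00-18:30.
Omar ∩ Freya ∩ Jonas ∩ Rosa ∩ Viktor ∩ Nikolai: 10:00-12:00, 17:00-18:30.
The first common window of at least 30 minutes is 10:00-12:00, so the earliest start is 10:00.

10:00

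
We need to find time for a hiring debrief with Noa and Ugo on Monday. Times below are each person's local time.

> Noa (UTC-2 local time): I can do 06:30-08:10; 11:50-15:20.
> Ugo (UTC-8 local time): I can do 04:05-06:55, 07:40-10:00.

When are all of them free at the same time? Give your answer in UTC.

13:50-14:55, 15:40-17:20

Noa in UTC: 08:30-10:10, 13:50-17:20 (add 2h to convert from UTC-2).
Ugo in UTC: 12:05-14:55, 15:40-18:00 (add 8h to convert from UTC-8).
Noa ∩ Ugo: 13:50-14:55, 15:40-17:20.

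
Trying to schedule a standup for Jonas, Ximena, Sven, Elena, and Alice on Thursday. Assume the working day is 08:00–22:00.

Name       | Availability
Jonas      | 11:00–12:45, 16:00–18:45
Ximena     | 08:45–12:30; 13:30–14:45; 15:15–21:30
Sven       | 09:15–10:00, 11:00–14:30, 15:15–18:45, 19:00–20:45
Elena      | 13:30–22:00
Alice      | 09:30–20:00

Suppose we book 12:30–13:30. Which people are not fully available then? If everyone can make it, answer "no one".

Jonas: not fully free for 12:30-13:30. Ximena: not fully free for 12:30-13:30. Sven: free for 12:30-13:30. Elena: not fully free for 12:30-13:30. Alice: free for 12:30-13:30.

Elena, Jonas, Ximena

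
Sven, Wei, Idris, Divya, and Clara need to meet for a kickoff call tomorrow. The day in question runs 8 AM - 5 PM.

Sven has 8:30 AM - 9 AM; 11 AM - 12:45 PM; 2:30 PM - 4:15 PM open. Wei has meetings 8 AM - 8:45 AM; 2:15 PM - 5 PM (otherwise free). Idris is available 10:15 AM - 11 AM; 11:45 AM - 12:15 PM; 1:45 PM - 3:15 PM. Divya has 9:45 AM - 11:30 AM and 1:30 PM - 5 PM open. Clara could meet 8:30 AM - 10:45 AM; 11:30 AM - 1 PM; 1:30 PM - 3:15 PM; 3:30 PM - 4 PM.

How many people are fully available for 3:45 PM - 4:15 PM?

Sven free: 08:30-09:00, 11:00-12:45, 14:30-16:15.
Wei free: 08:45-14:15 (invert busy blocks within the working day).
Idris free: 10:15-11:00, 11:45-12:15, 13:45-15:15.
Divya free: 09:45-11:30, 13:30-17:00.
Clara free: 08:30-10:45, 11:30-13:00, 13:30-15:15, 15:30-16:00.
Sven and Divya can make the full 15:45-16:15 slot — that's 2.

2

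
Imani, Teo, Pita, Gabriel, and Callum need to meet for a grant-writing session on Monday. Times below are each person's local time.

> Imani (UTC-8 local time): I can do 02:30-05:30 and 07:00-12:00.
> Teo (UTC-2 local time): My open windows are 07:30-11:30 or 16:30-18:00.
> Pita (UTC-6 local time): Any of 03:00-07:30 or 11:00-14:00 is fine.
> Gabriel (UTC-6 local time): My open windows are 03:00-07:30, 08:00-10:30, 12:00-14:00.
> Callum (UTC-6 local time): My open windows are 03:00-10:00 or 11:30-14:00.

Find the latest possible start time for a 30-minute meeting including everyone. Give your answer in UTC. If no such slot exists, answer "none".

19:30

Imani in UTC: 10:30-13:30, 15:00-20:00 (add 8h to convert from UTC-8).
Teo in UTC: 09:30-13:30, 18:30-20:00 (add 2h to convert from UTC-2).
Pita in UTC: 09:00-13:30, 17:00-20:00 (add 6h to convert from UTC-6).
Gabriel in UTC: 09:00-13:30, 14:00-16:30, 18:00-20:00 (add 6h to convert from UTC-6).
Callum in UTC: 09:00-16:00, 17:30-20:00 (add 6h to convert from UTC-6).
Imani ∩ Teo: 10:30-13:30, 18:30-20:00.
Imani ∩ Teo ∩ Pita: 10:30-13:30, 18:30-20:00.
Imani ∩ Teo ∩ Pita ∩ Gabriel: 10:30-13:30, 18:30-20:00.
Imani ∩ Teo ∩ Pita ∩ Gabriel ∩ Callum: 10:30-13:30, 18:30-20:00.
The last common window of at least 30 minutes is 18:30-20:00; a 30-minute meeting can start as late as 19:30 and still end by 20:00.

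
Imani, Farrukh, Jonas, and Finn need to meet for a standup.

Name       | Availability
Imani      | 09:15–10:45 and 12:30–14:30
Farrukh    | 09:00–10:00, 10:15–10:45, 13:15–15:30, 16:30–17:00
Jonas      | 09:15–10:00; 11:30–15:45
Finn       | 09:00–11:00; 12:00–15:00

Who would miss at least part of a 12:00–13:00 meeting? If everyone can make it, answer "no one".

Farrukh, Imani

Imani: not fully free for 12:00-13:00. Farrukh: not fully free for 12:00-13:00. Jonas: free for 12:00-13:00. Finn: free for 12:00-13:00.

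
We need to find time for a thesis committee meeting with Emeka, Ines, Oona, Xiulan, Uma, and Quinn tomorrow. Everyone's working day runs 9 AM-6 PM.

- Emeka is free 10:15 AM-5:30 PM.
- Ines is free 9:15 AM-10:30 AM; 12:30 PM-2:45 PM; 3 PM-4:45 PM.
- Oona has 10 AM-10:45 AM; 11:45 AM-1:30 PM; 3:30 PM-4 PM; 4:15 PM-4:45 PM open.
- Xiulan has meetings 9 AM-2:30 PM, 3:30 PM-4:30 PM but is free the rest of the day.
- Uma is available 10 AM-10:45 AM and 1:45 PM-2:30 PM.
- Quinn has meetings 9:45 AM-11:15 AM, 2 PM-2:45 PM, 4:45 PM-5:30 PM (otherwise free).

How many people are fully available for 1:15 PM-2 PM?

3

Emeka free: 10:15-17:30.
Ines free: 09:15-10:30, 12:30-14:45, 15:00-16:45.
Oona free: 10:00-10:45, 11:45-13:30, 15:30-16:00, 16:15-16:45.
Xiulan free: 14:30-15:30, 16:30-18:00 (invert busy blocks within the working day).
Uma free: 10:00-10:45, 13:45-14:30.
Quinn free: 09:00-09:45, 11:15-14:00, 14:45-16:45, 17:30-18:00 (invert busy blocks within the working day).
Emeka, Ines, and Quinn can make the full 13:15-14:00 slot — that's 3.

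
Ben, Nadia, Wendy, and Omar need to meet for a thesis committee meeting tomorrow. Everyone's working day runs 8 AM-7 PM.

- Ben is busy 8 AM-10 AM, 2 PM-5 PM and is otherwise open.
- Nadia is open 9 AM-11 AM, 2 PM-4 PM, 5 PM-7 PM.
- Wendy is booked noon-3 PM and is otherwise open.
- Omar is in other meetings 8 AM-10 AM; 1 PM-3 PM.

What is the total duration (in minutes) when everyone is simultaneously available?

180

Ben free: 10:00-14:00, 17:00-19:00 (invert busy blocks within the working day).
Nadia free: 09:00-11:00, 14:00-16:00, 17:00-19:00.
Wendy free: 08:00-12:00, 15:00-19:00 (invert busy blocks within the working day).
Omar free: 10:00-13:00, 15:00-19:00 (invert busy blocks within the working day).
Ben ∩ Nadia: 10:00-11:00, 17:00-19:00.
Ben ∩ Nadia ∩ Wendy: 10:00-11:00, 17:00-19:00.
Ben ∩ Nadia ∩ Wendy ∩ Omar: 10:00-11:00, 17:00-19:00.
Summing the common windows: 60 + 120 = 180 minutes.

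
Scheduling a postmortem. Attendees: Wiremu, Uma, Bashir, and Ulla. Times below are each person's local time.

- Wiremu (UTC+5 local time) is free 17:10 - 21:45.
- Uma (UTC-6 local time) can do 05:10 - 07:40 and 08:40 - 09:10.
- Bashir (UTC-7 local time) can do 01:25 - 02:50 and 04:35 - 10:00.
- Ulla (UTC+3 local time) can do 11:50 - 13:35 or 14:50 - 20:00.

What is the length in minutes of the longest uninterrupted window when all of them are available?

Wiremu in UTC: 12:10-16:45 (subtract 5h to convert from UTC+5).
Uma in UTC: 11:10-13:40, 14:40-15:10 (add 6h to convert from UTC-6).
Bashir in UTC: 08:25-09:50, 11:35-17:00 (add 7h to convert from UTC-7).
Ulla in UTC: 08:50-10:35, 11:50-17:00 (subtract 3h to convert from UTC+3).
Wiremu ∩ Uma: 12:10-13:40, 14:40-15:10.
Wiremu ∩ Uma ∩ Bashir: 12:10-13:40, 14:40-15:10.
Wiremu ∩ Uma ∩ Bashir ∩ Ulla: 12:10-13:40, 14:40-15:10.
So the common availability across everyone is 12:10-13:40, 14:40-15:10.
The longest is 12:10-13:40 at 90 minutes.

90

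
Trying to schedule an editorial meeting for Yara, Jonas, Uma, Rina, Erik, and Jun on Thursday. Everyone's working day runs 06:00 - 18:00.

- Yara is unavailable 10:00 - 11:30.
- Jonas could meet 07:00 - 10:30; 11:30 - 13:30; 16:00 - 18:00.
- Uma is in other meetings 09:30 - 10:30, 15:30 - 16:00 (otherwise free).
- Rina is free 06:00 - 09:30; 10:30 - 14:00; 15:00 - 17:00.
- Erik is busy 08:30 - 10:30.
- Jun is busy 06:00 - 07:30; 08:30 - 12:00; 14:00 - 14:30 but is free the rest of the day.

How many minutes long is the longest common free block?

90

Yara free: 06:00-10:00, 11:30-18:00 (invert busy blocks within the working day).
Jonas free: 07:00-10:30, 11:30-13:30, 16:00-18:00.
Uma free: 06:00-09:30, 10:30-15:30, 16:00-18:00 (invert busy blocks within the working day).
Rina free: 06:00-09:30, 10:30-14:00, 15:00-17:00.
Erik free: 06:00-08:30, 10:30-18:00 (invert busy blocks within the working day).
Jun free: 07:30-08:30, 12:00-14:00, 14:30-18:00 (invert busy blocks within the working day).
Yara ∩ Jonas: 07:00-10:00, 11:30-13:30, 16:00-18:00.
Yara ∩ Jonas ∩ Uma: 07:00-09:30, 11:30-13:30, 16:00-18:00.
Yara ∩ Jonas ∩ Uma ∩ Rina: 07:00-09:30, 11:30-13:30, 16:00-17:00.
Yara ∩ Jonas ∩ Uma ∩ Rina ∩ Erik: 07:00-08:30, 11:30-13:30, 16:00-17:00.
Yara ∩ Jonas ∩ Uma ∩ Rina ∩ Erik ∩ Jun: 07:30-08:30, 12:00-13:30, 16:00-17:00.
The longest is 12:00-13:30 at 90 minutes.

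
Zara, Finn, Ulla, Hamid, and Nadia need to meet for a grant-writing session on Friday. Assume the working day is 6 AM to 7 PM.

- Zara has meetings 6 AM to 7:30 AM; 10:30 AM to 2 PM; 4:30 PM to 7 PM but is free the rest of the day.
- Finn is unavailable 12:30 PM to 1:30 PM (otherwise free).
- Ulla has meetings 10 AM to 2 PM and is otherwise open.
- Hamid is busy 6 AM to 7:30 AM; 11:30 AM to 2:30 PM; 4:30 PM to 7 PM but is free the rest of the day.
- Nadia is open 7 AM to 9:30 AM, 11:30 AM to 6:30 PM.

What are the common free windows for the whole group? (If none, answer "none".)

07:30-09:30, 14:30-16:30

Zara free: 07:30-10:30, 14:00-16:30 (invert busy blocks within the working day).
Finn free: 06:00-12:30, 13:30-19:00 (invert busy blocks within the working day).
Ulla free: 06:00-10:00, 14:00-19:00 (invert busy blocks within the working day).
Hamid free: 07:30-11:30, 14:30-16:30 (invert busy blocks within the working day).
Nadia free: 07:00-09:30, 11:30-18:30.
Zara ∩ Finn: 07:30-10:30, 14:00-16:30.
Zara ∩ Finn ∩ Ulla: 07:30-10:00, 14:00-16:30.
Zara ∩ Finn ∩ Ulla ∩ Hamid: 07:30-10:00, 14:30-16:30.
Zara ∩ Finn ∩ Ulla ∩ Hamid ∩ Nadia: 07:30-09:30, 14:30-16:30.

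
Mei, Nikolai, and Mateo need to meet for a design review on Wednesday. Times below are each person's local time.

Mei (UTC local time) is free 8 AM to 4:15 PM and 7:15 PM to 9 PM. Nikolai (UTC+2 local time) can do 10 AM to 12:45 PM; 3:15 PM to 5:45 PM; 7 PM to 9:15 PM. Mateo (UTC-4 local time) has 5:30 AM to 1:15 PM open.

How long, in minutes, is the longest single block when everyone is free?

150

Mei in UTC: 08:00-16:15, 19:15-21:00.
Nikolai in UTC: 08:00-10:45, 13:15-15:45, 17:00-19:15 (subtract 2h to convert from UTC+2).
Mateo in UTC: 09:30-17:15 (add 4h to convert from UTC-4).
Mei ∩ Nikolai: 08:00-10:45, 13:15-15:45.
Mei ∩ Nikolai ∩ Mateo: 09:30-10:45, 13:15-15:45.
So the common availability across everyone is 09:30-10:45, 13:15-15:45.
The longest is 13:15-15:45 at 150 minutes.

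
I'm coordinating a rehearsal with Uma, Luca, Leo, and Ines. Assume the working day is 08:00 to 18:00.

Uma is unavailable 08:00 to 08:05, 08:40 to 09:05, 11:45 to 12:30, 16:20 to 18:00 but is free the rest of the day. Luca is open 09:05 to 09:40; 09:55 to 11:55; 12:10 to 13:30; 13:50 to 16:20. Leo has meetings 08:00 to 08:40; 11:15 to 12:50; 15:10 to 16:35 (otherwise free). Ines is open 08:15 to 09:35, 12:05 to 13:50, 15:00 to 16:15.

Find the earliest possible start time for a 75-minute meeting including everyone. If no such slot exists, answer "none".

none

Uma free: 08:05-08:40, 09:05-11:45, 12:30-16:20 (invert busy blocks within the working day).
Luca free: 09:05-09:40, 09:55-11:55, 12:10-13:30, 13:50-16:20.
Leo free: 08:40-11:15, 12:50-15:10, 16:35-18:00 (invert busy blocks within the working day).
Ines free: 08:15-09:35, 12:05-13:50, 15:00-16:15.
Uma ∩ Luca: 09:05-09:40, 09:55-11:45, 12:30-13:30, 13:50-16:20.
Uma ∩ Luca ∩ Leo: 09:05-09:40, 09:55-11:15, 12:50-13:30, 13:50-15:10.
Uma ∩ Luca ∩ Leo ∩ Ines: 09:05-09:35, 12:50-13:30, 15:00-15:10.
Those are the intersection windows.
No common window is at least 75 minutes long.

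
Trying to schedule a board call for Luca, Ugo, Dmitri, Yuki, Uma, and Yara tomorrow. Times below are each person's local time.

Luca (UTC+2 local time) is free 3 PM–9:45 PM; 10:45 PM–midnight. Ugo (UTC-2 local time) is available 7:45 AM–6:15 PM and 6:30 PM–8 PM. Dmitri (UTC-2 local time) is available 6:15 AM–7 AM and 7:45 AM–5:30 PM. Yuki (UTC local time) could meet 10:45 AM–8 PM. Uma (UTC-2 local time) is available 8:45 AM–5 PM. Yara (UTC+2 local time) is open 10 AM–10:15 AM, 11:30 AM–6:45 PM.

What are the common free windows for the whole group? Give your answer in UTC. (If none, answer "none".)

13:00-16:45

Luca in UTC: 13:00-19:45, 20:45-22:00 (subtract 2h to convert from UTC+2).
Ugo in UTC: 09:45-20:15, 20:30-22:00 (add 2h to convert from UTC-2).
Dmitri in UTC: 08:15-09:00, 09:45-19:30 (add 2h to convert from UTC-2).
Yuki in UTC: 10:45-20:00.
Uma in UTC: 10:45-19:00 (add 2h to convert from UTC-2).
Yara in UTC: 08:00-08:15, 09:30-16:45 (subtract 2h to convert from UTC+2).
Luca ∩ Ugo: 13:00-19:45, 20:45-22:00.
Luca ∩ Ugo ∩ Dmitri: 13:00-19:30.
Luca ∩ Ugo ∩ Dmitri ∩ Yuki: 13:00-19:30.
Luca ∩ Ugo ∩ Dmitri ∩ Yuki ∩ Uma: 13:00-19:00.
Luca ∩ Ugo ∩ Dmitri ∩ Yuki ∩ Uma ∩ Yara: 13:00-16:45.
Those are the intersection windows.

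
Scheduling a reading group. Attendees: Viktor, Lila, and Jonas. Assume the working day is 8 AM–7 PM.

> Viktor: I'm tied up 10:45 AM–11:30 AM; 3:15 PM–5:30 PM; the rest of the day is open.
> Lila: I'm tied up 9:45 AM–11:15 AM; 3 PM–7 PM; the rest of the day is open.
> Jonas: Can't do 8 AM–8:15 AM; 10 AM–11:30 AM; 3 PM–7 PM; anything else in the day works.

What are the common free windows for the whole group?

08:15-09:45, 11:30-15:00

Viktor free: 08:00-10:45, 11:30-15:15, 17:30-19:00 (invert busy blocks within the working day).
Lila free: 08:00-09:45, 11:15-15:00 (invert busy blocks within the working day).
Jonas free: 08:15-10:00, 11:30-15:00 (invert busy blocks within the working day).
Viktor ∩ Lila: 08:00-09:45, 11:30-15:00.
Viktor ∩ Lila ∩ Jonas: 08:15-09:45, 11:30-15:00.
Those are the intersection windows.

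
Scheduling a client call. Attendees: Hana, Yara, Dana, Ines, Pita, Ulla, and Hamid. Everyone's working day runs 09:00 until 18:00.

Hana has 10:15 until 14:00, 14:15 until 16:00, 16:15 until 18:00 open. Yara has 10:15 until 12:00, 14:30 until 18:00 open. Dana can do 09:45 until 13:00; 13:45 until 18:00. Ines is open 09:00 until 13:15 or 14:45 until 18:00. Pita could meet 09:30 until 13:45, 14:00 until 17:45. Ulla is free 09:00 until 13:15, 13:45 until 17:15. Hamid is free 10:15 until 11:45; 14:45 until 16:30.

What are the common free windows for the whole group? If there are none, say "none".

10:15-11:45, 14:45-16:00, 16:15-16:30

Hana ∩ Yara: 10:15-12:00, 14:30-16:00, 16:15-18:00.
Hana ∩ Yara ∩ Dana: 10:15-12:00, 14:30-16:00, 16:15-18:00.
Hana ∩ Yara ∩ Dana ∩ Ines: 10:15-12:00, 14:45-16:00, 16:15-18:00.
Hana ∩ Yara ∩ Dana ∩ Ines ∩ Pita: 10:15-12:00, 14:45-16:00, 16:15-17:45.
Hana ∩ Yara ∩ Dana ∩ Ines ∩ Pita ∩ Ulla: 10:15-12:00, 14:45-16:00, 16:15-17:15.
Hana ∩ Yara ∩ Dana ∩ Ines ∩ Pita ∩ Ulla ∩ Hamid: 10:15-11:45, 14:45-16:00, 16:15-16:30.
Those are the intersection windows.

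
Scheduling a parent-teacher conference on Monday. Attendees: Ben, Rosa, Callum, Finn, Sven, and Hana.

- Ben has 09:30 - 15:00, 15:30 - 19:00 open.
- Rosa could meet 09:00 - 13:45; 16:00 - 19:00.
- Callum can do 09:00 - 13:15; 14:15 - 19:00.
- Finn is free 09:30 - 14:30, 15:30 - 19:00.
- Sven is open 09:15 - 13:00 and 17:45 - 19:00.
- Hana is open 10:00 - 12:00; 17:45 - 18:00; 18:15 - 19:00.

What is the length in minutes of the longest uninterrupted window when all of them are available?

Ben ∩ Rosa: 09:30-13:45, 16:00-19:00.
Ben ∩ Rosa ∩ Callum: 09:30-13:15, 16:00-19:00.
Ben ∩ Rosa ∩ Callum ∩ Finn: 09:30-13:15, 16:00-19:00.
Ben ∩ Rosa ∩ Callum ∩ Finn ∩ Sven: 09:30-13:00, 17:45-19:00.
Ben ∩ Rosa ∩ Callum ∩ Finn ∩ Sven ∩ Hana: 10:00-12:00, 17:45-18:00, 18:15-19:00.
The longest is 10:00-12:00 at 120 minutes.

120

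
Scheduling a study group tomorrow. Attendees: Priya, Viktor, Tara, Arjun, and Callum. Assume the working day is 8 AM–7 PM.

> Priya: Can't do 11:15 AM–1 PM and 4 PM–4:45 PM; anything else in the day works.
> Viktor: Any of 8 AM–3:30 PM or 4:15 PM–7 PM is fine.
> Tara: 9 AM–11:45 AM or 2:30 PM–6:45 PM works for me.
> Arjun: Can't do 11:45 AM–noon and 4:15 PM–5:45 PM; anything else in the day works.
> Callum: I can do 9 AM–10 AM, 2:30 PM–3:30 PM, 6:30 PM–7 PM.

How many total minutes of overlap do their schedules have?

135

Priya free: 08:00-11:15, 13:00-16:00, 16:45-19:00 (invert busy blocks within the working day).
Viktor free: 08:00-15:30, 16:15-19:00.
Tara free: 09:00-11:45, 14:30-18:45.
Arjun free: 08:00-11:45, 12:00-16:15, 17:45-19:00 (invert busy blocks within the working day).
Callum free: 09:00-10:00, 14:30-15:30, 18:30-19:00.
Priya ∩ Viktor: 08:00-11:15, 13:00-15:30, 16:45-19:00.
Priya ∩ Viktor ∩ Tara: 09:00-11:15, 14:30-15:30, 16:45-18:45.
Priya ∩ Viktor ∩ Tara ∩ Arjun: 09:00-11:15, 14:30-15:30, 17:45-18:45.
Priya ∩ Viktor ∩ Tara ∩ Arjun ∩ Callum: 09:00-10:00, 14:30-15:30, 18:30-18:45.
Summing the common windows: 60 + 60 + 15 = 135 minutes.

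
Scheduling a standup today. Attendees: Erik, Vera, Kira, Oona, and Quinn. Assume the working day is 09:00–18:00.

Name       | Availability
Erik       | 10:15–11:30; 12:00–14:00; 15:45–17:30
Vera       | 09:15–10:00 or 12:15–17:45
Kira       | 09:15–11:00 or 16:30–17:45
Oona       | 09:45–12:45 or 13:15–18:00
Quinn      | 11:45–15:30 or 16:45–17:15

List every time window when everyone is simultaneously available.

Erik ∩ Vera: 12:15-14:00, 15:45-17:30.
Erik ∩ Vera ∩ Kira: 16:30-17:30.
Erik ∩ Vera ∩ Kira ∩ Oona: 16:30-17:30.
Erik ∩ Vera ∩ Kira ∩ Oona ∩ Quinn: 16:45-17:15.
So the common availability across everyone is 16:45-17:15.

16:45-17:15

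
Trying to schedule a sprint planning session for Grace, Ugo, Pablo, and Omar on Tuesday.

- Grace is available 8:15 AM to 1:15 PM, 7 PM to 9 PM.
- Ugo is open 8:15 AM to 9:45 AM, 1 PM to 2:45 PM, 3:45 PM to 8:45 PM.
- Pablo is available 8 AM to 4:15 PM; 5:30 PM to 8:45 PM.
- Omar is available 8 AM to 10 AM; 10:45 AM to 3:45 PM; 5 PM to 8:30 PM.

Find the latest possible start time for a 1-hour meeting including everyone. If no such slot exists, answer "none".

19:30

Grace ∩ Ugo: 08:15-09:45, 13:00-13:15, 19:00-20:45.
Grace ∩ Ugo ∩ Pablo: 08:15-09:45, 13:00-13:15, 19:00-20:45.
Grace ∩ Ugo ∩ Pablo ∩ Omar: 08:15-09:45, 13:00-13:15, 19:00-20:30.
So the common availability across everyone is 08:15-09:45, 13:00-13:15, 19:00-20:30.
The last common window of at least 60 minutes is 19:00-20:30; a 60-minute meeting can start as late as 19:30 and still end by 20:30.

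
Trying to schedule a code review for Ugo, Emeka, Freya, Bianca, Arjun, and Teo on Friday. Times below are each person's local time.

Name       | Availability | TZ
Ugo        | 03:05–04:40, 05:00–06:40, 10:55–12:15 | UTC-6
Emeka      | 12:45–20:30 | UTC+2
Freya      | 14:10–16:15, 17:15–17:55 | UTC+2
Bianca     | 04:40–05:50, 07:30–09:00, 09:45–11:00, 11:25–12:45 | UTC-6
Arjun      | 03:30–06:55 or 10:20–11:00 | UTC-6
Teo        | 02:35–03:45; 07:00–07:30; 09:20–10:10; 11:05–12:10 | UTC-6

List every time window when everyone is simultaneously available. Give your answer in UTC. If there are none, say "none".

none

Ugo in UTC: 09:05-10:40, 11:00-12:40, 16:55-18:15 (add 6h to convert from UTC-6).
Emeka in UTC: 10:45-18:30 (subtract 2h to convert from UTC+2).
Freya in UTC: 12:10-14:15, 15:15-15:55 (subtract 2h to convert from UTC+2).
Bianca in UTC: 10:40-11:50, 13:30-15:00, 15:45-17:00, 17:25-18:45 (add 6h to convert from UTC-6).
Arjun in UTC: 09:30-12:55, 16:20-17:00 (add 6h to convert from UTC-6).
Teo in UTC: 08:35-09:45, 13:00-13:30, 15:20-16:10, 17:05-18:10 (add 6h to convert from UTC-6).
Ugo ∩ Emeka: 11:00-12:40, 16:55-18:15.
Ugo ∩ Emeka ∩ Freya: 12:10-12:40.
Ugo ∩ Emeka ∩ Freya ∩ Bianca: ∅.
Ugo ∩ Emeka ∩ Freya ∩ Bianca ∩ Arjun: ∅.
Ugo ∩ Emeka ∩ Freya ∩ Bianca ∩ Arjun ∩ Teo: ∅.
There is no time when everyone is free.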